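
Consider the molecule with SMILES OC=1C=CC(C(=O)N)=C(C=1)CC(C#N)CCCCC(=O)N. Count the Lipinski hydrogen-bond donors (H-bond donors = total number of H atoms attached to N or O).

Donors: find every N or O and count the H atoms it carries.
  atom 1 (O): bond orders sum to 1 → 1 H
  atom 7 (O): bond orders sum to 2 → 0 H
  atom 8 (N): bond orders sum to 1 → 2 H
  atom 14 (N): bond orders sum to 3 → 0 H
  atom 20 (O): bond orders sum to 2 → 0 H
  atom 21 (N): bond orders sum to 1 → 2 H
Lipinski HBD = 5.

5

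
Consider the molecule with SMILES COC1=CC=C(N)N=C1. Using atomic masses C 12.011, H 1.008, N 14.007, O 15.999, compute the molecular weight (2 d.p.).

124.14 g/mol

First, the molecular formula is C6H8N2O (counting implicit H from valence).
  C: 6 × 12.011 = 72.066
  H: 8 × 1.008 = 8.064
  N: 2 × 14.007 = 28.014
  O: 1 × 15.999 = 15.999
Sum: 6×12.011 + 8×1.008 + 2×14.007 + 1×15.999 = 124.143 → 124.14 g/mol.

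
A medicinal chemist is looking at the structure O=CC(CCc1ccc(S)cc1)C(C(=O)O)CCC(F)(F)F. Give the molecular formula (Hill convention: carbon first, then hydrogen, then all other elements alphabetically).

C15H17F3O3S

Walk through each heavy atom and fill implicit hydrogens from standard valence (C 4, N 3, O 2, S 2, halogen 1); for lowercase aromatic atoms, an aromatic c carries 1 H when it has two neighbours and 0 H with three, and aromatic n carries 0 H:
  atom 1: O, bond orders sum to 2 (valence 2) → 0 H
  atom 2: C, bond orders sum to 3 (valence 4) → 1 H
  atom 3: C, bond orders sum to 3 (valence 4) → 1 H
  atom 4: C, bond orders sum to 2 (valence 4) → 2 H
  atom 5: C, bond orders sum to 2 (valence 4) → 2 H
  atom 6: aromatic c, 3 neighbours → 0 H
  atom 7: aromatic c, 2 neighbours → 1 H
  atom 8: aromatic c, 2 neighbours → 1 H
  atom 9: aromatic c, 3 neighbours → 0 H
  atom 10: S, bond orders sum to 1 (valence 2) → 1 H
  atom 11: aromatic c, 2 neighbours → 1 H
  atom 12: aromatic c, 2 neighbours → 1 H
  atom 13: C, bond orders sum to 3 (valence 4) → 1 H
  atom 14: C, bond orders sum to 4 (valence 4) → 0 H
  atom 15: O, bond orders sum to 2 (valence 2) → 0 H
  atom 16: O, bond orders sum to 1 (valence 2) → 1 H
  atom 17: C, bond orders sum to 2 (valence 4) → 2 H
  atom 18: C, bond orders sum to 2 (valence 4) → 2 H
  atom 19: C, bond orders sum to 4 (valence 4) → 0 H
  atom 20: F (halogen, monovalent) → 0 H
  atom 21: F (halogen, monovalent) → 0 H
  atom 22: F (halogen, monovalent) → 0 H
Totals → C:15, H:17, F:3, O:3, S:1.
In Hill order: C15H17F3O3S.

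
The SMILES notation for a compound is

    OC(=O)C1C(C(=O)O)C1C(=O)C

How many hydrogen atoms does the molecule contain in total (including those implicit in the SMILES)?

8

Walk through each heavy atom and fill implicit hydrogens from standard valence (C 4, N 3, O 2, S 2, halogen 1):
  atom 1: O, bond orders sum to 1 (valence 2) → 1 H
  atom 2: C, bond orders sum to 4 (valence 4) → 0 H
  atom 3: O, bond orders sum to 2 (valence 2) → 0 H
  atom 4: C, bond orders sum to 3 (valence 4) → 1 H
  atom 5: C, bond orders sum to 3 (valence 4) → 1 H
  atom 6: C, bond orders sum to 4 (valence 4) → 0 H
  atom 7: O, bond orders sum to 2 (valence 2) → 0 H
  atom 8: O, bond orders sum to 1 (valence 2) → 1 H
  atom 9: C, bond orders sum to 3 (valence 4) → 1 H
  atom 10: C, bond orders sum to 4 (valence 4) → 0 H
  atom 11: O, bond orders sum to 2 (valence 2) → 0 H
  atom 12: C, bond orders sum to 1 (valence 4) → 3 H
Total hydrogens: 8.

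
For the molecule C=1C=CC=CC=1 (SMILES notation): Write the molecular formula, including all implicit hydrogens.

C6H6

Walk through each heavy atom and fill implicit hydrogens from standard valence (C 4, N 3, O 2, S 2, halogen 1):
  atom 1: C, bond orders sum to 3 (valence 4) → 1 H
  atom 2: C, bond orders sum to 3 (valence 4) → 1 H
  atom 3: C, bond orders sum to 3 (valence 4) → 1 H
  atom 4: C, bond orders sum to 3 (valence 4) → 1 H
  atom 5: C, bond orders sum to 3 (valence 4) → 1 H
  atom 6: C, bond orders sum to 3 (valence 4) → 1 H
Totals → C:6, H:6.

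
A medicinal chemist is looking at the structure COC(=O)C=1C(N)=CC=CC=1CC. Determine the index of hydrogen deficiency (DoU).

5

Degree of unsaturation = (number of rings) + (number of π bonds).
Ring closures in the SMILES: 1.
π bonds: 4 double bonds (each 1 DoU) → 4 DoU from unsaturation.
Total DoU = 1 + 4 = 5.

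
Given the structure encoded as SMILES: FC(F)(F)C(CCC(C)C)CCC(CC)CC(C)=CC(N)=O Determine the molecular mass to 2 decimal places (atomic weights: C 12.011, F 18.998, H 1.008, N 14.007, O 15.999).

321.43 g/mol

First, the molecular formula is C17H30F3NO (counting implicit H from valence).
  C: 17 × 12.011 = 204.187
  F: 3 × 18.998 = 56.994
  H: 30 × 1.008 = 30.240
  N: 1 × 14.007 = 14.007
  O: 1 × 15.999 = 15.999
Sum: 17×12.011 + 3×18.998 + 30×1.008 + 1×14.007 + 1×15.999 = 321.427 → 321.43 g/mol.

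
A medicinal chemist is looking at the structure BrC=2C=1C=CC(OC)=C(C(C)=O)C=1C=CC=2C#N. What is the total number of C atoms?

14

Count every carbon token in the SMILES (each C, including those in ring-closure positions and inside branches).
Carbon count: 14.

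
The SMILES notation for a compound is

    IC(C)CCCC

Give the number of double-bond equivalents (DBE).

Molecular formula: C6H13I.
DoU = (2C + 2 + N − H − X) / 2, where X is the halogen count and O/S are ignored.
    = (2·6 + 2 + 0 − 13 − 1) / 2 = 0 / 2 = 0.

0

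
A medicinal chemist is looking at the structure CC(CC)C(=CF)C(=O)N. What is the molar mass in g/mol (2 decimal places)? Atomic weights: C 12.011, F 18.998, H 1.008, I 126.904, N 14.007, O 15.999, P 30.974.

First, the molecular formula is C7H12FNO (counting implicit H from valence).
  C: 7 × 12.011 = 84.077
  F: 1 × 18.998 = 18.998
  H: 12 × 1.008 = 12.096
  N: 1 × 14.007 = 14.007
  O: 1 × 15.999 = 15.999
Sum: 7×12.011 + 1×18.998 + 12×1.008 + 1×14.007 + 1×15.999 = 145.177 → 145.18 g/mol.

145.18 g/mol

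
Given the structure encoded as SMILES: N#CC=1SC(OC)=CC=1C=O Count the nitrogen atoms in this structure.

1

Scan the SMILES for N atoms (remember two-letter symbols like Cl and Br are single atoms).
Nitrogen count: 1.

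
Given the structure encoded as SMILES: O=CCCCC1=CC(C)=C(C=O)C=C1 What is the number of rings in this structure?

1

In SMILES, each pair of matching ring-closure digits denotes one ring-closing bond; the number of such bonds equals the number of independent rings.
Ring-closure bonds here: 1.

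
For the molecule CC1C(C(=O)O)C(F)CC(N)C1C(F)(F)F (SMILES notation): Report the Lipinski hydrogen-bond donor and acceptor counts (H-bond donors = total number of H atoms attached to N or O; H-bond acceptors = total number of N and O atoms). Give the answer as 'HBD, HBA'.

3, 3

Donors: find every N or O and count the H atoms it carries.
  atom 5 (O): bond orders sum to 2 → 0 H
  atom 6 (O): bond orders sum to 1 → 1 H
  atom 11 (N): bond orders sum to 1 → 2 H
Lipinski HBD = 3.
Acceptors: N atoms = 1, O atoms = 2 → HBA = 3.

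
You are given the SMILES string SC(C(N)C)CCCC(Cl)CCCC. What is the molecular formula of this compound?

C11H24ClNS

Walk through each heavy atom and fill implicit hydrogens from standard valence (C 4, N 3, O 2, S 2, halogen 1):
  atom 1: S, bond orders sum to 1 (valence 2) → 1 H
  atom 2: C, bond orders sum to 3 (valence 4) → 1 H
  atom 3: C, bond orders sum to 3 (valence 4) → 1 H
  atom 4: N, bond orders sum to 1 (valence 3) → 2 H
  atom 5: C, bond orders sum to 1 (valence 4) → 3 H
  atom 6: C, bond orders sum to 2 (valence 4) → 2 H
  atom 7: C, bond orders sum to 2 (valence 4) → 2 H
  atom 8: C, bond orders sum to 2 (valence 4) → 2 H
  atom 9: C, bond orders sum to 3 (valence 4) → 1 H
  atom 10: Cl (halogen, monovalent) → 0 H
  atom 11: C, bond orders sum to 2 (valence 4) → 2 H
  atom 12: C, bond orders sum to 2 (valence 4) → 2 H
  atom 13: C, bond orders sum to 2 (valence 4) → 2 H
  atom 14: C, bond orders sum to 1 (valence 4) → 3 H
Totals → C:11, H:24, Cl:1, N:1, S:1.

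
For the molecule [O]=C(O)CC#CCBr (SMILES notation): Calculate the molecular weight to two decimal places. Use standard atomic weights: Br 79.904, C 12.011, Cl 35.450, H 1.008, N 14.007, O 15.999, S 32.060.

177.00 g/mol

First, the molecular formula is C5H5BrO2 (counting implicit H from valence).
  Br: 1 × 79.904 = 79.904
  C: 5 × 12.011 = 60.055
  H: 5 × 1.008 = 5.040
  O: 2 × 15.999 = 31.998
Sum: 1×79.904 + 5×12.011 + 5×1.008 + 2×15.999 = 176.997 → 177.00 g/mol.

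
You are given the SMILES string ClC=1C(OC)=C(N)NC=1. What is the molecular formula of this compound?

Walk through each heavy atom and fill implicit hydrogens from standard valence (C 4, N 3, O 2, S 2, halogen 1):
  atom 1: Cl (halogen, monovalent) → 0 H
  atom 2: C, bond orders sum to 4 (valence 4) → 0 H
  atom 3: C, bond orders sum to 4 (valence 4) → 0 H
  atom 4: O, bond orders sum to 2 (valence 2) → 0 H
  atom 5: C, bond orders sum to 1 (valence 4) → 3 H
  atom 6: C, bond orders sum to 4 (valence 4) → 0 H
  atom 7: N, bond orders sum to 1 (valence 3) → 2 H
  atom 8: N, bond orders sum to 2 (valence 3) → 1 H
  atom 9: C, bond orders sum to 3 (valence 4) → 1 H
Totals → C:5, H:7, Cl:1, N:2, O:1.

C5H7ClN2O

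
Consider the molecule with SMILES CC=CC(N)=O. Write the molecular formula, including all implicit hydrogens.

C4H7NO

Walk through each heavy atom and fill implicit hydrogens from standard valence (C 4, N 3, O 2, S 2, halogen 1):
  atom 1: C, bond orders sum to 1 (valence 4) → 3 H
  atom 2: C, bond orders sum to 3 (valence 4) → 1 H
  atom 3: C, bond orders sum to 3 (valence 4) → 1 H
  atom 4: C, bond orders sum to 4 (valence 4) → 0 H
  atom 5: N, bond orders sum to 1 (valence 3) → 2 H
  atom 6: O, bond orders sum to 2 (valence 2) → 0 H
Totals → C:4, H:7, N:1, O:1.
In Hill order: C4H7NO.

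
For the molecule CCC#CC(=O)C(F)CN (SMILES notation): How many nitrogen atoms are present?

1

Scan the SMILES for N atoms (remember two-letter symbols like Cl and Br are single atoms).
Nitrogen count: 1.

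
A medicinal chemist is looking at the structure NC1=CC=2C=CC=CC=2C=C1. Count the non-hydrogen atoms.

11

Every atom symbol written in the SMILES (organic subset) is one heavy atom; implicit H are not written.
Heavy atoms by element → C:10, N:1.
Total: 11.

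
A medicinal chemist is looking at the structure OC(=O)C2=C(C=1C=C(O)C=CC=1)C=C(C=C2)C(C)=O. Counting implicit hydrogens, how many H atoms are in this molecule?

Walk through each heavy atom and fill implicit hydrogens from standard valence (C 4, N 3, O 2, S 2, halogen 1):
  atom 1: O, bond orders sum to 1 (valence 2) → 1 H
  atom 2: C, bond orders sum to 4 (valence 4) → 0 H
  atom 3: O, bond orders sum to 2 (valence 2) → 0 H
  atom 4: C, bond orders sum to 4 (valence 4) → 0 H
  atom 5: C, bond orders sum to 4 (valence 4) → 0 H
  atom 6: C, bond orders sum to 4 (valence 4) → 0 H
  atom 7: C, bond orders sum to 3 (valence 4) → 1 H
  atom 8: C, bond orders sum to 4 (valence 4) → 0 H
  atom 9: O, bond orders sum to 1 (valence 2) → 1 H
  atom 10: C, bond orders sum to 3 (valence 4) → 1 H
  atom 11: C, bond orders sum to 3 (valence 4) → 1 H
  atom 12: C, bond orders sum to 3 (valence 4) → 1 H
  atom 13: C, bond orders sum to 3 (valence 4) → 1 H
  atom 14: C, bond orders sum to 4 (valence 4) → 0 H
  atom 15: C, bond orders sum to 3 (valence 4) → 1 H
  atom 16: C, bond orders sum to 3 (valence 4) → 1 H
  atom 17: C, bond orders sum to 4 (valence 4) → 0 H
  atom 18: C, bond orders sum to 1 (valence 4) → 3 H
  atom 19: O, bond orders sum to 2 (valence 2) → 0 H
Total hydrogens: 12.

12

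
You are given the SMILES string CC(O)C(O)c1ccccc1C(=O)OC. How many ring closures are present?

1

In SMILES, each pair of matching ring-closure digits denotes one ring-closing bond; the number of such bonds equals the number of independent rings.
Ring-closure bonds here: 1.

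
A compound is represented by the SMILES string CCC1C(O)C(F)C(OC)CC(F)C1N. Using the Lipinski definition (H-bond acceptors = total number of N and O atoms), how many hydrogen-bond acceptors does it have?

N atoms: 1; O atoms: 2.
Lipinski HBA = 1 + 2 = 3.

3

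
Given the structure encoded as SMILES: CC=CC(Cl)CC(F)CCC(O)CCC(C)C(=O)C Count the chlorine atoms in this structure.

Scan the SMILES for Cl atoms (remember two-letter symbols like Cl and Br are single atoms).
Chlorine count: 1.

1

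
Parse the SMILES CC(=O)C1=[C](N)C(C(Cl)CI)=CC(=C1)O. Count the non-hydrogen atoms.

Every atom symbol written in the SMILES (organic subset) is one heavy atom; implicit H are not written.
Heavy atoms by element → C:10, Cl:1, I:1, N:1, O:2.
Total: 15.

15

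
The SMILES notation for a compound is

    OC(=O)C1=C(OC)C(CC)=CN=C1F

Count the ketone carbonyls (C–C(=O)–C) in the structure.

Scan the SMILES for the ketone motif — none present.
Groups that are present: 1 carboxylic acid, 1 ether.

0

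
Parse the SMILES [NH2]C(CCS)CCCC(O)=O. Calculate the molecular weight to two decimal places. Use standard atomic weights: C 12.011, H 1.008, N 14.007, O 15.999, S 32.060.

177.26 g/mol

First, the molecular formula is C7H15NO2S (counting implicit H from valence).
  C: 7 × 12.011 = 84.077
  H: 15 × 1.008 = 15.120
  N: 1 × 14.007 = 14.007
  O: 2 × 15.999 = 31.998
  S: 1 × 32.060 = 32.060
Sum: 7×12.011 + 15×1.008 + 1×14.007 + 2×15.999 + 1×32.060 = 177.262 → 177.26 g/mol.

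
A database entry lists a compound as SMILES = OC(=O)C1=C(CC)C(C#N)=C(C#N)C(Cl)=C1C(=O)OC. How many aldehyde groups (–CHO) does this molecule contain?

0

Scan the SMILES for the aldehyde motif — none present.
Groups that are present: 1 carboxylic acid, 1 ester, 2 nitrile.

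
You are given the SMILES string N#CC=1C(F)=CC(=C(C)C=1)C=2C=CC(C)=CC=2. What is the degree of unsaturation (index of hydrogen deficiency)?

Degree of unsaturation = (number of rings) + (number of π bonds).
Ring closures in the SMILES: 2.
π bonds: 6 double bonds (each 1 DoU), 1 triple bond (each 2 DoU) → 8 DoU from unsaturation.
Total DoU = 2 + 8 = 10.

10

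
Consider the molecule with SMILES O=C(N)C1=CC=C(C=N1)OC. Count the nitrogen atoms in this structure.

2

Scan the SMILES for N atoms (remember two-letter symbols like Cl and Br are single atoms).
Nitrogen count: 2.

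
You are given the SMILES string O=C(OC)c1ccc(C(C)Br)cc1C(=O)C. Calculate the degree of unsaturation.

Molecular formula: C12H13BrO3.
DoU = (2C + 2 + N − H − X) / 2, where X is the halogen count and O/S are ignored.
    = (2·12 + 2 + 0 − 13 − 1) / 2 = 12 / 2 = 6.

6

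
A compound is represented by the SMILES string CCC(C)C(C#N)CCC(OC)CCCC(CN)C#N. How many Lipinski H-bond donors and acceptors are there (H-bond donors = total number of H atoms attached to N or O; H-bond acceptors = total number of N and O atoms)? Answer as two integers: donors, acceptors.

2, 4

Donors: find every N or O and count the H atoms it carries.
  atom 7 (N): bond orders sum to 3 → 0 H
  atom 11 (O): bond orders sum to 2 → 0 H
  atom 18 (N): bond orders sum to 1 → 2 H
  atom 20 (N): bond orders sum to 3 → 0 H
Lipinski HBD = 2.
Acceptors: N atoms = 3, O atoms = 1 → HBA = 4.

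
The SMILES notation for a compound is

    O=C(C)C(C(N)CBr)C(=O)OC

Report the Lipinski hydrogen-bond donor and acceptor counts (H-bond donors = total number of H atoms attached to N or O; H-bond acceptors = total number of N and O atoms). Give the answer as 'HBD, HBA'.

Donors: find every N or O and count the H atoms it carries.
  atom 1 (O): bond orders sum to 2 → 0 H
  atom 6 (N): bond orders sum to 1 → 2 H
  atom 10 (O): bond orders sum to 2 → 0 H
  atom 11 (O): bond orders sum to 2 → 0 H
Lipinski HBD = 2.
Acceptors: N atoms = 1, O atoms = 3 → HBA = 4.

2, 4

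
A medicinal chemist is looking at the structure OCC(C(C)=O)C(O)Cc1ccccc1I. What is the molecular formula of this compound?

C12H15IO3

Walk through each heavy atom and fill implicit hydrogens from standard valence (C 4, N 3, O 2, S 2, halogen 1); for lowercase aromatic atoms, an aromatic c carries 1 H when it has two neighbours and 0 H with three, and aromatic n carries 0 H:
  atom 1: O, bond orders sum to 1 (valence 2) → 1 H
  atom 2: C, bond orders sum to 2 (valence 4) → 2 H
  atom 3: C, bond orders sum to 3 (valence 4) → 1 H
  atom 4: C, bond orders sum to 4 (valence 4) → 0 H
  atom 5: C, bond orders sum to 1 (valence 4) → 3 H
  atom 6: O, bond orders sum to 2 (valence 2) → 0 H
  atom 7: C, bond orders sum to 3 (valence 4) → 1 H
  atom 8: O, bond orders sum to 1 (valence 2) → 1 H
  atom 9: C, bond orders sum to 2 (valence 4) → 2 H
  atom 10: aromatic c, 3 neighbours → 0 H
  atom 11: aromatic c, 2 neighbours → 1 H
  atom 12: aromatic c, 2 neighbours → 1 H
  atom 13: aromatic c, 2 neighbours → 1 H
  atom 14: aromatic c, 2 neighbours → 1 H
  atom 15: aromatic c, 3 neighbours → 0 H
  atom 16: I (halogen, monovalent) → 0 H
Totals → C:12, H:15, I:1, O:3.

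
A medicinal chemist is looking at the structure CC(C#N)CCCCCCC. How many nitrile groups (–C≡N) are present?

The nitrile motif appears at heavy-atom position 3 in the SMILES.
Nitrile count: 1.

1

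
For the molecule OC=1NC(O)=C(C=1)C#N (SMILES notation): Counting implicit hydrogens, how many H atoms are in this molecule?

Walk through each heavy atom and fill implicit hydrogens from standard valence (C 4, N 3, O 2, S 2, halogen 1):
  atom 1: O, bond orders sum to 1 (valence 2) → 1 H
  atom 2: C, bond orders sum to 4 (valence 4) → 0 H
  atom 3: N, bond orders sum to 2 (valence 3) → 1 H
  atom 4: C, bond orders sum to 4 (valence 4) → 0 H
  atom 5: O, bond orders sum to 1 (valence 2) → 1 H
  atom 6: C, bond orders sum to 4 (valence 4) → 0 H
  atom 7: C, bond orders sum to 3 (valence 4) → 1 H
  atom 8: C, bond orders sum to 4 (valence 4) → 0 H
  atom 9: N, bond orders sum to 3 (valence 3) → 0 H
Total hydrogens: 4.

4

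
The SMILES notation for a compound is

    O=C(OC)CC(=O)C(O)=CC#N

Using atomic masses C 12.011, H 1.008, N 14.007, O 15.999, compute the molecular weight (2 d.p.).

169.14 g/mol

First, the molecular formula is C7H7NO4 (counting implicit H from valence).
  C: 7 × 12.011 = 84.077
  H: 7 × 1.008 = 7.056
  N: 1 × 14.007 = 14.007
  O: 4 × 15.999 = 63.996
Sum: 7×12.011 + 7×1.008 + 1×14.007 + 4×15.999 = 169.136 → 169.14 g/mol.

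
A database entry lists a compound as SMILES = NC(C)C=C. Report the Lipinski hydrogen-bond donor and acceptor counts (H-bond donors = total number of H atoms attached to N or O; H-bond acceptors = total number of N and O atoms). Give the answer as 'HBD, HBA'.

Donors: find every N or O and count the H atoms it carries.
  atom 1 (N): bond orders sum to 1 → 2 H
Lipinski HBD = 2.
Acceptors: N atoms = 1, O atoms = 0 → HBA = 1.

2, 1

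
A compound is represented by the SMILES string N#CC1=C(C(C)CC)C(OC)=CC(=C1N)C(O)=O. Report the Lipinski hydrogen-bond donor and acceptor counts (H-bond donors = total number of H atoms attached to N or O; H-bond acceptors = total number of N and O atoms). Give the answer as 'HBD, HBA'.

Donors: find every N or O and count the H atoms it carries.
  atom 1 (N): bond orders sum to 3 → 0 H
  atom 10 (O): bond orders sum to 2 → 0 H
  atom 15 (N): bond orders sum to 1 → 2 H
  atom 17 (O): bond orders sum to 1 → 1 H
  atom 18 (O): bond orders sum to 2 → 0 H
Lipinski HBD = 3.
Acceptors: N atoms = 2, O atoms = 3 → HBA = 5.

3, 5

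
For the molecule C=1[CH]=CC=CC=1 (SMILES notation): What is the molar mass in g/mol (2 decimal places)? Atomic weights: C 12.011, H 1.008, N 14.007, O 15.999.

78.11 g/mol

First, the molecular formula is C6H6 (counting implicit H from valence).
  C: 6 × 12.011 = 72.066
  H: 6 × 1.008 = 6.048
Sum: 6×12.011 + 6×1.008 = 78.114 → 78.11 g/mol.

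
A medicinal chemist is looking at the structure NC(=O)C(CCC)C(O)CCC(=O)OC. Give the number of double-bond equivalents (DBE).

2

Degree of unsaturation = (number of rings) + (number of π bonds).
Ring closures in the SMILES: 0.
π bonds: 2 double bonds (each 1 DoU) → 2 DoU from unsaturation.
Total DoU = 0 + 2 = 2.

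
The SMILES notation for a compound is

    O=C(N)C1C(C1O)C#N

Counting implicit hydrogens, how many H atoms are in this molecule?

Walk through each heavy atom and fill implicit hydrogens from standard valence (C 4, N 3, O 2, S 2, halogen 1):
  atom 1: O, bond orders sum to 2 (valence 2) → 0 H
  atom 2: C, bond orders sum to 4 (valence 4) → 0 H
  atom 3: N, bond orders sum to 1 (valence 3) → 2 H
  atom 4: C, bond orders sum to 3 (valence 4) → 1 H
  atom 5: C, bond orders sum to 3 (valence 4) → 1 H
  atom 6: C, bond orders sum to 3 (valence 4) → 1 H
  atom 7: O, bond orders sum to 1 (valence 2) → 1 H
  atom 8: C, bond orders sum to 4 (valence 4) → 0 H
  atom 9: N, bond orders sum to 3 (valence 3) → 0 H
Total hydrogens: 6.

6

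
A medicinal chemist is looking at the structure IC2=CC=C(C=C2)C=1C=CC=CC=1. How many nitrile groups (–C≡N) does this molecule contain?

Scan the SMILES for the nitrile motif — none present.

0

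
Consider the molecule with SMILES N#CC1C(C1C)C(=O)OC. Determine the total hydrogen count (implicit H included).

9

Walk through each heavy atom and fill implicit hydrogens from standard valence (C 4, N 3, O 2, S 2, halogen 1):
  atom 1: N, bond orders sum to 3 (valence 3) → 0 H
  atom 2: C, bond orders sum to 4 (valence 4) → 0 H
  atom 3: C, bond orders sum to 3 (valence 4) → 1 H
  atom 4: C, bond orders sum to 3 (valence 4) → 1 H
  atom 5: C, bond orders sum to 3 (valence 4) → 1 H
  atom 6: C, bond orders sum to 1 (valence 4) → 3 H
  atom 7: C, bond orders sum to 4 (valence 4) → 0 H
  atom 8: O, bond orders sum to 2 (valence 2) → 0 H
  atom 9: O, bond orders sum to 2 (valence 2) → 0 H
  atom 10: C, bond orders sum to 1 (valence 4) → 3 H
Total hydrogens: 9.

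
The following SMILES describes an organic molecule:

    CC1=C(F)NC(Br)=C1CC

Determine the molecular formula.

Walk through each heavy atom and fill implicit hydrogens from standard valence (C 4, N 3, O 2, S 2, halogen 1):
  atom 1: C, bond orders sum to 1 (valence 4) → 3 H
  atom 2: C, bond orders sum to 4 (valence 4) → 0 H
  atom 3: C, bond orders sum to 4 (valence 4) → 0 H
  atom 4: F (halogen, monovalent) → 0 H
  atom 5: N, bond orders sum to 2 (valence 3) → 1 H
  atom 6: C, bond orders sum to 4 (valence 4) → 0 H
  atom 7: Br (halogen, monovalent) → 0 H
  atom 8: C, bond orders sum to 4 (valence 4) → 0 H
  atom 9: C, bond orders sum to 2 (valence 4) → 2 H
  atom 10: C, bond orders sum to 1 (valence 4) → 3 H
Totals → C:7, H:9, Br:1, F:1, N:1.

C7H9BrFN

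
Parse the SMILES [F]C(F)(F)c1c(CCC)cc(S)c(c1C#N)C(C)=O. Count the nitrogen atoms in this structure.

1

Scan the SMILES for N atoms (remember two-letter symbols like Cl and Br are single atoms).
Nitrogen count: 1.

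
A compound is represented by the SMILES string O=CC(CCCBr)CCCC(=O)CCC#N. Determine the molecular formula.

Walk through each heavy atom and fill implicit hydrogens from standard valence (C 4, N 3, O 2, S 2, halogen 1):
  atom 1: O, bond orders sum to 2 (valence 2) → 0 H
  atom 2: C, bond orders sum to 3 (valence 4) → 1 H
  atom 3: C, bond orders sum to 3 (valence 4) → 1 H
  atom 4: C, bond orders sum to 2 (valence 4) → 2 H
  atom 5: C, bond orders sum to 2 (valence 4) → 2 H
  atom 6: C, bond orders sum to 2 (valence 4) → 2 H
  atom 7: Br (halogen, monovalent) → 0 H
  atom 8: C, bond orders sum to 2 (valence 4) → 2 H
  atom 9: C, bond orders sum to 2 (valence 4) → 2 H
  atom 10: C, bond orders sum to 2 (valence 4) → 2 H
  atom 11: C, bond orders sum to 4 (valence 4) → 0 H
  atom 12: O, bond orders sum to 2 (valence 2) → 0 H
  atom 13: C, bond orders sum to 2 (valence 4) → 2 H
  atom 14: C, bond orders sum to 2 (valence 4) → 2 H
  atom 15: C, bond orders sum to 4 (valence 4) → 0 H
  atom 16: N, bond orders sum to 3 (valence 3) → 0 H
Totals → C:12, H:18, Br:1, N:1, O:2.

C12H18BrNO2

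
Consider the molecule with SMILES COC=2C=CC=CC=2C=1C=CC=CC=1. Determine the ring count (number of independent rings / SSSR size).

In SMILES, each pair of matching ring-closure digits denotes one ring-closing bond; the number of such bonds equals the number of independent rings.
Ring-closure bonds here: 2.

2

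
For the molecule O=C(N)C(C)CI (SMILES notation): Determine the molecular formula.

C4H8INO

Walk through each heavy atom and fill implicit hydrogens from standard valence (C 4, N 3, O 2, S 2, halogen 1):
  atom 1: O, bond orders sum to 2 (valence 2) → 0 H
  atom 2: C, bond orders sum to 4 (valence 4) → 0 H
  atom 3: N, bond orders sum to 1 (valence 3) → 2 H
  atom 4: C, bond orders sum to 3 (valence 4) → 1 H
  atom 5: C, bond orders sum to 1 (valence 4) → 3 H
  atom 6: C, bond orders sum to 2 (valence 4) → 2 H
  atom 7: I (halogen, monovalent) → 0 H
Totals → C:4, H:8, I:1, N:1, O:1.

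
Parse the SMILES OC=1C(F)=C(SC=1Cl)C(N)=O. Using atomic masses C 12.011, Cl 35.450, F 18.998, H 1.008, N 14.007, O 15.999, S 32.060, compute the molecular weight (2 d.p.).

195.59 g/mol

First, the molecular formula is C5H3ClFNO2S (counting implicit H from valence).
  C: 5 × 12.011 = 60.055
  Cl: 1 × 35.450 = 35.450
  F: 1 × 18.998 = 18.998
  H: 3 × 1.008 = 3.024
  N: 1 × 14.007 = 14.007
  O: 2 × 15.999 = 31.998
  S: 1 × 32.060 = 32.060
Sum: 5×12.011 + 1×35.450 + 1×18.998 + 3×1.008 + 1×14.007 + 2×15.999 + 1×32.060 = 195.592 → 195.59 g/mol.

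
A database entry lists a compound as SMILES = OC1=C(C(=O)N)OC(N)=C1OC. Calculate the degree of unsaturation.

4

Degree of unsaturation = (number of rings) + (number of π bonds).
Ring closures in the SMILES: 1.
π bonds: 3 double bonds (each 1 DoU) → 3 DoU from unsaturation.
Total DoU = 1 + 3 = 4.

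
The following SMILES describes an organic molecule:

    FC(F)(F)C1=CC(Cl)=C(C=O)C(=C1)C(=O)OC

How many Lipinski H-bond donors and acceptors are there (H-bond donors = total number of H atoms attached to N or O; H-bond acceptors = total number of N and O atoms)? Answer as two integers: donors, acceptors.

Donors: find every N or O and count the H atoms it carries.
  atom 11 (O): bond orders sum to 2 → 0 H
  atom 15 (O): bond orders sum to 2 → 0 H
  atom 16 (O): bond orders sum to 2 → 0 H
Lipinski HBD = 0.
Acceptors: N atoms = 0, O atoms = 3 → HBA = 3.

0, 3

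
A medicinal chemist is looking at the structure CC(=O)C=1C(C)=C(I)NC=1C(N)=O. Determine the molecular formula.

Walk through each heavy atom and fill implicit hydrogens from standard valence (C 4, N 3, O 2, S 2, halogen 1):
  atom 1: C, bond orders sum to 1 (valence 4) → 3 H
  atom 2: C, bond orders sum to 4 (valence 4) → 0 H
  atom 3: O, bond orders sum to 2 (valence 2) → 0 H
  atom 4: C, bond orders sum to 4 (valence 4) → 0 H
  atom 5: C, bond orders sum to 4 (valence 4) → 0 H
  atom 6: C, bond orders sum to 1 (valence 4) → 3 H
  atom 7: C, bond orders sum to 4 (valence 4) → 0 H
  atom 8: I (halogen, monovalent) → 0 H
  atom 9: N, bond orders sum to 2 (valence 3) → 1 H
  atom 10: C, bond orders sum to 4 (valence 4) → 0 H
  atom 11: C, bond orders sum to 4 (valence 4) → 0 H
  atom 12: N, bond orders sum to 1 (valence 3) → 2 H
  atom 13: O, bond orders sum to 2 (valence 2) → 0 H
Totals → C:8, H:9, I:1, N:2, O:2.

C8H9IN2O2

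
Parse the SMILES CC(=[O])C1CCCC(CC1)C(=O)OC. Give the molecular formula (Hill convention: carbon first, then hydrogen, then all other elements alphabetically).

C11H18O3

Walk through each heavy atom and fill implicit hydrogens from standard valence (C 4, N 3, O 2, S 2, halogen 1):
  atom 1: C, bond orders sum to 1 (valence 4) → 3 H
  atom 2: C, bond orders sum to 4 (valence 4) → 0 H
  atom 3: O with explicit H count 0
  atom 4: C, bond orders sum to 3 (valence 4) → 1 H
  atom 5: C, bond orders sum to 2 (valence 4) → 2 H
  atom 6: C, bond orders sum to 2 (valence 4) → 2 H
  atom 7: C, bond orders sum to 2 (valence 4) → 2 H
  atom 8: C, bond orders sum to 3 (valence 4) → 1 H
  atom 9: C, bond orders sum to 2 (valence 4) → 2 H
  atom 10: C, bond orders sum to 2 (valence 4) → 2 H
  atom 11: C, bond orders sum to 4 (valence 4) → 0 H
  atom 12: O, bond orders sum to 2 (valence 2) → 0 H
  atom 13: O, bond orders sum to 2 (valence 2) → 0 H
  atom 14: C, bond orders sum to 1 (valence 4) → 3 H
Totals → C:11, H:18, O:3.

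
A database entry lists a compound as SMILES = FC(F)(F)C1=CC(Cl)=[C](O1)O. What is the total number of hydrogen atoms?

Walk through each heavy atom and fill implicit hydrogens from standard valence (C 4, N 3, O 2, S 2, halogen 1):
  atom 1: F (halogen, monovalent) → 0 H
  atom 2: C, bond orders sum to 4 (valence 4) → 0 H
  atom 3: F (halogen, monovalent) → 0 H
  atom 4: F (halogen, monovalent) → 0 H
  atom 5: C, bond orders sum to 4 (valence 4) → 0 H
  atom 6: C, bond orders sum to 3 (valence 4) → 1 H
  atom 7: C, bond orders sum to 4 (valence 4) → 0 H
  atom 8: Cl (halogen, monovalent) → 0 H
  atom 9: C with explicit H count 0
  atom 10: O, bond orders sum to 2 (valence 2) → 0 H
  atom 11: O, bond orders sum to 1 (valence 2) → 1 H
Total hydrogens: 2.

2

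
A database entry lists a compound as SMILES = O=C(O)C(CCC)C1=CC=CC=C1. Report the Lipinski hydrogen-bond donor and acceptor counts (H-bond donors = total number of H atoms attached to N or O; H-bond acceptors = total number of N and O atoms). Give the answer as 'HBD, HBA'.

Donors: find every N or O and count the H atoms it carries.
  atom 1 (O): bond orders sum to 2 → 0 H
  atom 3 (O): bond orders sum to 1 → 1 H
Lipinski HBD = 1.
Acceptors: N atoms = 0, O atoms = 2 → HBA = 2.

1, 2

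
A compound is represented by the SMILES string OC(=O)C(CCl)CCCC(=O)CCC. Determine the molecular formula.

C10H17ClO3

Walk through each heavy atom and fill implicit hydrogens from standard valence (C 4, N 3, O 2, S 2, halogen 1):
  atom 1: O, bond orders sum to 1 (valence 2) → 1 H
  atom 2: C, bond orders sum to 4 (valence 4) → 0 H
  atom 3: O, bond orders sum to 2 (valence 2) → 0 H
  atom 4: C, bond orders sum to 3 (valence 4) → 1 H
  atom 5: C, bond orders sum to 2 (valence 4) → 2 H
  atom 6: Cl (halogen, monovalent) → 0 H
  atom 7: C, bond orders sum to 2 (valence 4) → 2 H
  atom 8: C, bond orders sum to 2 (valence 4) → 2 H
  atom 9: C, bond orders sum to 2 (valence 4) → 2 H
  atom 10: C, bond orders sum to 4 (valence 4) → 0 H
  atom 11: O, bond orders sum to 2 (valence 2) → 0 H
  atom 12: C, bond orders sum to 2 (valence 4) → 2 H
  atom 13: C, bond orders sum to 2 (valence 4) → 2 H
  atom 14: C, bond orders sum to 1 (valence 4) → 3 H
Totals → C:10, H:17, Cl:1, O:3.
In Hill order: C10H17ClO3.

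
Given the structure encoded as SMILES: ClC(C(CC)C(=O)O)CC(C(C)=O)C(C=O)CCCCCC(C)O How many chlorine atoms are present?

Scan the SMILES for Cl atoms (remember two-letter symbols like Cl and Br are single atoms).
Chlorine count: 1.

1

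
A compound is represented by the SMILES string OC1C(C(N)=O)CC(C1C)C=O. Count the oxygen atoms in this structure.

Scan the SMILES for O atoms (remember two-letter symbols like Cl and Br are single atoms).
Oxygen count: 3.

3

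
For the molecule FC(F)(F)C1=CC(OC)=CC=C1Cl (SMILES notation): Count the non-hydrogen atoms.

Every atom symbol written in the SMILES (organic subset) is one heavy atom; implicit H are not written.
Heavy atoms by element → C:8, Cl:1, F:3, O:1.
Total: 13.

13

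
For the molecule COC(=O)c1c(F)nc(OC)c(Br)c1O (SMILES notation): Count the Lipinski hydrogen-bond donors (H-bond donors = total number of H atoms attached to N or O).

1

Donors: find every N or O and count the H atoms it carries.
  atom 2 (O): bond orders sum to 2 → 0 H
  atom 4 (O): bond orders sum to 2 → 0 H
  atom 8 (N): bond orders sum to 3 → 0 H
  atom 10 (O): bond orders sum to 2 → 0 H
  atom 15 (O): bond orders sum to 1 → 1 H
Lipinski HBD = 1.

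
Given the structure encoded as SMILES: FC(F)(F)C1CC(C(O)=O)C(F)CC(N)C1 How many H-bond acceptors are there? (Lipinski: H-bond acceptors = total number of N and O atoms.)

N atoms: 1; O atoms: 2.
Lipinski HBA = 1 + 2 = 3.

3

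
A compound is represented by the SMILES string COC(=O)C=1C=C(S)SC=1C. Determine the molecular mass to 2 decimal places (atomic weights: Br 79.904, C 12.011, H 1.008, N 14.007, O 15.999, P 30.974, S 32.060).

188.26 g/mol

First, the molecular formula is C7H8O2S2 (counting implicit H from valence).
  C: 7 × 12.011 = 84.077
  H: 8 × 1.008 = 8.064
  O: 2 × 15.999 = 31.998
  S: 2 × 32.060 = 64.120
Sum: 7×12.011 + 8×1.008 + 2×15.999 + 2×32.060 = 188.259 → 188.26 g/mol.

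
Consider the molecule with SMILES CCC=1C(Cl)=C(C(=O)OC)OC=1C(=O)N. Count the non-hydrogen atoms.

Every atom symbol written in the SMILES (organic subset) is one heavy atom; implicit H are not written.
Heavy atoms by element → C:9, Cl:1, N:1, O:4.
Total: 15.

15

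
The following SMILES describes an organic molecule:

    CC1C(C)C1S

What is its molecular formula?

C5H10S

Walk through each heavy atom and fill implicit hydrogens from standard valence (C 4, N 3, O 2, S 2, halogen 1):
  atom 1: C, bond orders sum to 1 (valence 4) → 3 H
  atom 2: C, bond orders sum to 3 (valence 4) → 1 H
  atom 3: C, bond orders sum to 3 (valence 4) → 1 H
  atom 4: C, bond orders sum to 1 (valence 4) → 3 H
  atom 5: C, bond orders sum to 3 (valence 4) → 1 H
  atom 6: S, bond orders sum to 1 (valence 2) → 1 H
Totals → C:5, H:10, S:1.
In Hill order: C5H10S.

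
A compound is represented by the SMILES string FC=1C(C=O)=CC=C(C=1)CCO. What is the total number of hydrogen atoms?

9

Walk through each heavy atom and fill implicit hydrogens from standard valence (C 4, N 3, O 2, S 2, halogen 1):
  atom 1: F (halogen, monovalent) → 0 H
  atom 2: C, bond orders sum to 4 (valence 4) → 0 H
  atom 3: C, bond orders sum to 4 (valence 4) → 0 H
  atom 4: C, bond orders sum to 3 (valence 4) → 1 H
  atom 5: O, bond orders sum to 2 (valence 2) → 0 H
  atom 6: C, bond orders sum to 3 (valence 4) → 1 H
  atom 7: C, bond orders sum to 3 (valence 4) → 1 H
  atom 8: C, bond orders sum to 4 (valence 4) → 0 H
  atom 9: C, bond orders sum to 3 (valence 4) → 1 H
  atom 10: C, bond orders sum to 2 (valence 4) → 2 H
  atom 11: C, bond orders sum to 2 (valence 4) → 2 H
  atom 12: O, bond orders sum to 1 (valence 2) → 1 H
Total hydrogens: 9.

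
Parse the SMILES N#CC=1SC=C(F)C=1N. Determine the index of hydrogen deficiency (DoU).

Molecular formula: C5H3FN2S.
DoU = (2C + 2 + N − H − X) / 2, where X is the halogen count and O/S are ignored.
    = (2·5 + 2 + 2 − 3 − 1) / 2 = 10 / 2 = 5.

5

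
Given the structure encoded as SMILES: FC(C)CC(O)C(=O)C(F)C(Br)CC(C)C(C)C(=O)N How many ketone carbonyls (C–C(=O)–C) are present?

The ketone motif appears at heavy-atom position 7 in the SMILES.
Other groups present: 1 amide, 1 hydroxyl.
Ketone count: 1.

1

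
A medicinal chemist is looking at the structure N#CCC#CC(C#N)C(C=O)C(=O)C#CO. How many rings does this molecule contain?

In SMILES, each pair of matching ring-closure digits denotes one ring-closing bond; the number of such bonds equals the number of independent rings.
Ring-closure bonds here: 0.

0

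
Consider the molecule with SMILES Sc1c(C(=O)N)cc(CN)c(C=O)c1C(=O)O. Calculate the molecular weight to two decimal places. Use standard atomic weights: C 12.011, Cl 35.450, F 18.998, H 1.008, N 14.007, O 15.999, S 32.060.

254.26 g/mol

First, the molecular formula is C10H10N2O4S (counting implicit H from valence).
  C: 10 × 12.011 = 120.110
  H: 10 × 1.008 = 10.080
  N: 2 × 14.007 = 28.014
  O: 4 × 15.999 = 63.996
  S: 1 × 32.060 = 32.060
Sum: 10×12.011 + 10×1.008 + 2×14.007 + 4×15.999 + 1×32.060 = 254.260 → 254.26 g/mol.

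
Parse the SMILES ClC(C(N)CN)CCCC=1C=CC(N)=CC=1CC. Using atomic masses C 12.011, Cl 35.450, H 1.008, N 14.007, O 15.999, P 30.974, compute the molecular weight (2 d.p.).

269.82 g/mol

First, the molecular formula is C14H24ClN3 (counting implicit H from valence).
  C: 14 × 12.011 = 168.154
  Cl: 1 × 35.450 = 35.450
  H: 24 × 1.008 = 24.192
  N: 3 × 14.007 = 42.021
Sum: 14×12.011 + 1×35.450 + 24×1.008 + 3×14.007 = 269.817 → 269.82 g/mol.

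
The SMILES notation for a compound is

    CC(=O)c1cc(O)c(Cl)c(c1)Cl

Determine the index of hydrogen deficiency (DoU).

Molecular formula: C8H6Cl2O2.
DoU = (2C + 2 + N − H − X) / 2, where X is the halogen count and O/S are ignored.
    = (2·8 + 2 + 0 − 6 − 2) / 2 = 10 / 2 = 5.

5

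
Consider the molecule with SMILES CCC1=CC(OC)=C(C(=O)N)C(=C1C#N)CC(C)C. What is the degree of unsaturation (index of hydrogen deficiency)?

7

Degree of unsaturation = (number of rings) + (number of π bonds).
Ring closures in the SMILES: 1.
π bonds: 4 double bonds (each 1 DoU), 1 triple bond (each 2 DoU) → 6 DoU from unsaturation.
Total DoU = 1 + 6 = 7.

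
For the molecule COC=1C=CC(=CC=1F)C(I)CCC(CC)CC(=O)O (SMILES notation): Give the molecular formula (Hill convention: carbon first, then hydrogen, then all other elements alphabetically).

C15H20FIO3

Walk through each heavy atom and fill implicit hydrogens from standard valence (C 4, N 3, O 2, S 2, halogen 1):
  atom 1: C, bond orders sum to 1 (valence 4) → 3 H
  atom 2: O, bond orders sum to 2 (valence 2) → 0 H
  atom 3: C, bond orders sum to 4 (valence 4) → 0 H
  atom 4: C, bond orders sum to 3 (valence 4) → 1 H
  atom 5: C, bond orders sum to 3 (valence 4) → 1 H
  atom 6: C, bond orders sum to 4 (valence 4) → 0 H
  atom 7: C, bond orders sum to 3 (valence 4) → 1 H
  atom 8: C, bond orders sum to 4 (valence 4) → 0 H
  atom 9: F (halogen, monovalent) → 0 H
  atom 10: C, bond orders sum to 3 (valence 4) → 1 H
  atom 11: I (halogen, monovalent) → 0 H
  atom 12: C, bond orders sum to 2 (valence 4) → 2 H
  atom 13: C, bond orders sum to 2 (valence 4) → 2 H
  atom 14: C, bond orders sum to 3 (valence 4) → 1 H
  atom 15: C, bond orders sum to 2 (valence 4) → 2 H
  atom 16: C, bond orders sum to 1 (valence 4) → 3 H
  atom 17: C, bond orders sum to 2 (valence 4) → 2 H
  atom 18: C, bond orders sum to 4 (valence 4) → 0 H
  atom 19: O, bond orders sum to 2 (valence 2) → 0 H
  atom 20: O, bond orders sum to 1 (valence 2) → 1 H
Totals → C:15, H:20, F:1, I:1, O:3.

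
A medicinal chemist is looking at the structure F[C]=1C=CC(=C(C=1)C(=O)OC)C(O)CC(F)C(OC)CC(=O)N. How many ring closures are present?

1

In SMILES, each pair of matching ring-closure digits denotes one ring-closing bond; the number of such bonds equals the number of independent rings.
Ring-closure bonds here: 1.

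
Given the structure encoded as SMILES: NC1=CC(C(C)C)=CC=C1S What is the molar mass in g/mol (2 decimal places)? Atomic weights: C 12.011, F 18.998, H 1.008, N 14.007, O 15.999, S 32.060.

First, the molecular formula is C9H13NS (counting implicit H from valence).
  C: 9 × 12.011 = 108.099
  H: 13 × 1.008 = 13.104
  N: 1 × 14.007 = 14.007
  S: 1 × 32.060 = 32.060
Sum: 9×12.011 + 13×1.008 + 1×14.007 + 1×32.060 = 167.270 → 167.27 g/mol.

167.27 g/mol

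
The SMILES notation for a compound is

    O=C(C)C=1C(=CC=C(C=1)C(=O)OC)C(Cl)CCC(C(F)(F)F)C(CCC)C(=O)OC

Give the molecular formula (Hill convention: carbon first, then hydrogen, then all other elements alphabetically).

C21H26ClF3O5

Walk through each heavy atom and fill implicit hydrogens from standard valence (C 4, N 3, O 2, S 2, halogen 1):
  atom 1: O, bond orders sum to 2 (valence 2) → 0 H
  atom 2: C, bond orders sum to 4 (valence 4) → 0 H
  atom 3: C, bond orders sum to 1 (valence 4) → 3 H
  atom 4: C, bond orders sum to 4 (valence 4) → 0 H
  atom 5: C, bond orders sum to 4 (valence 4) → 0 H
  atom 6: C, bond orders sum to 3 (valence 4) → 1 H
  atom 7: C, bond orders sum to 3 (valence 4) → 1 H
  atom 8: C, bond orders sum to 4 (valence 4) → 0 H
  atom 9: C, bond orders sum to 3 (valence 4) → 1 H
  atom 10: C, bond orders sum to 4 (valence 4) → 0 H
  atom 11: O, bond orders sum to 2 (valence 2) → 0 H
  atom 12: O, bond orders sum to 2 (valence 2) → 0 H
  atom 13: C, bond orders sum to 1 (valence 4) → 3 H
  atom 14: C, bond orders sum to 3 (valence 4) → 1 H
  atom 15: Cl (halogen, monovalent) → 0 H
  atom 16: C, bond orders sum to 2 (valence 4) → 2 H
  atom 17: C, bond orders sum to 2 (valence 4) → 2 H
  atom 18: C, bond orders sum to 3 (valence 4) → 1 H
  atom 19: C, bond orders sum to 4 (valence 4) → 0 H
  atom 20: F (halogen, monovalent) → 0 H
  atom 21: F (halogen, monovalent) → 0 H
  atom 22: F (halogen, monovalent) → 0 H
  atom 23: C, bond orders sum to 3 (valence 4) → 1 H
  atom 24: C, bond orders sum to 2 (valence 4) → 2 H
  atom 25: C, bond orders sum to 2 (valence 4) → 2 H
  atom 26: C, bond orders sum to 1 (valence 4) → 3 H
  atom 27: C, bond orders sum to 4 (valence 4) → 0 H
  atom 28: O, bond orders sum to 2 (valence 2) → 0 H
  atom 29: O, bond orders sum to 2 (valence 2) → 0 H
  atom 30: C, bond orders sum to 1 (valence 4) → 3 H
Totals → C:21, H:26, Cl:1, F:3, O:5.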